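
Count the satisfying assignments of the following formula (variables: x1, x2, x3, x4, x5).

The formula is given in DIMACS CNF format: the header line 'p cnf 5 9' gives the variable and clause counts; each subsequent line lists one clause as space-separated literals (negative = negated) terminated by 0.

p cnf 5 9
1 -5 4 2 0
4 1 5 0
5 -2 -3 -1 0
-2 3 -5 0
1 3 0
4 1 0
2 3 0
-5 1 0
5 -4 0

There are 2^5 = 32 truth assignments over (x1, x2, x3, x4, x5).
Split on x3. With x3 = True, the clauses containing x3 are satisfied and ¬x3 drops from the rest; 5 of the 2^4 = 16 assignments to the other variables satisfy what remains.
With x3 = False, by the same count on the reduced clause set, 1 assignment works.
Total: 5 + 1 = 6.

6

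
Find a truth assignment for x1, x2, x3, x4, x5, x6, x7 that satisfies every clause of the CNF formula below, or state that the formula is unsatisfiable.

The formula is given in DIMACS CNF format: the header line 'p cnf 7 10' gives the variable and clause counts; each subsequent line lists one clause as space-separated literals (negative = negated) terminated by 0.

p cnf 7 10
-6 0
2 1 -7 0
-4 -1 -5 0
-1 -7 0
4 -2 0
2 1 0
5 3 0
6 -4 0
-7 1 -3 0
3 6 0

x1 ↦ True,  x2 ↦ False,  x3 ↦ True,  x4 ↦ False,  x5 ↦ False,  x6 ↦ False,  x7 ↦ False

(¬x6) alone gives x6 = False.
(¬x4) alone gives x4 = False.
(¬x2) alone gives x2 = False.
(x1) alone gives x1 = True.
(¬x7) alone gives x7 = False.
(x3) alone gives x3 = True.
Every clause is now satisfied; x5 is unconstrained.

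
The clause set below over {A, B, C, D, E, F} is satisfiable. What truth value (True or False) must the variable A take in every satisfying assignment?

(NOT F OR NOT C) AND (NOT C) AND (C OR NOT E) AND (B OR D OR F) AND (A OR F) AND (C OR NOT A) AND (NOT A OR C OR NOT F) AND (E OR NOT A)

False

Suppose A = true.
(NOT C) alone gives C = false.
That conflicts with the unit clause (C).
So every satisfying assignment has A = False.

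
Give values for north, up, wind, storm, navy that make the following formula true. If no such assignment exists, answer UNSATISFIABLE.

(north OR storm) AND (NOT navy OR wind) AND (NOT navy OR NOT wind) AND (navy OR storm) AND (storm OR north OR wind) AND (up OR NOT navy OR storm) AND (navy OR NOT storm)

UNSATISFIABLE

Try north = true.
Try navy = false.
From the singleton clause (storm), storm = true.
But (NOT storm) is also a unit clause — contradiction.
That branch fails; take navy = true instead.
From the singleton clause (wind), wind = true.
But (NOT wind) is also a unit clause — contradiction.
Both values of navy lead to a conflict.
That branch fails; take north = false instead.
From the singleton clause (storm), storm = true.
From the singleton clause (navy), navy = true.
From the singleton clause (wind), wind = true.
But (NOT wind) is also a unit clause — contradiction.
Both values of north lead to a conflict.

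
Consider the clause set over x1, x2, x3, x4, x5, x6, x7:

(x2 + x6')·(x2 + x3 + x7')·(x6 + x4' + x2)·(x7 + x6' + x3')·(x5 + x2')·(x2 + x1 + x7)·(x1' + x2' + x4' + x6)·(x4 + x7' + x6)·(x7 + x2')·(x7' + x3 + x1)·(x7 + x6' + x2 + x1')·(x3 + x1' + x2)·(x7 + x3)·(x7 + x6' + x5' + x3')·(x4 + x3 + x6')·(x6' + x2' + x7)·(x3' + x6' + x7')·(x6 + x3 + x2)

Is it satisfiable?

Branch on x2: set x2 = 1.
From the singleton clause (x5), x5 = 1.
From the singleton clause (x7), x7 = 1.
Branch on x4: set x4 = 1.
Branch on x1: set x1 = 0.
From the singleton clause (x3), x3 = 1.
From the singleton clause (x6'), x6 = 0.
Every clause now holds.
A satisfying assignment: x1: 0, x2: 1, x3: 1, x4: 1, x5: 1, x6: 0, x7: 1.

Yes, satisfiable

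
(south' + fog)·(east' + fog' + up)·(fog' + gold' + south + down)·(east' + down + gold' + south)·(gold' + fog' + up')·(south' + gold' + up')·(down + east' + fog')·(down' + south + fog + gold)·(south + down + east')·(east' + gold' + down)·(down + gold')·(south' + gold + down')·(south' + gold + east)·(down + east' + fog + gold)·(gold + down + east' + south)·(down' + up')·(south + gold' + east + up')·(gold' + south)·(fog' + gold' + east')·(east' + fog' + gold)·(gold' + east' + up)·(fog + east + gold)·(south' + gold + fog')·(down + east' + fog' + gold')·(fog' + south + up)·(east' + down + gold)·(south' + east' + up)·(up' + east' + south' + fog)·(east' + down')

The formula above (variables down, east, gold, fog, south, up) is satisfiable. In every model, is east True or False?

Suppose east = 1.
Unit clause (down') forces down = 0.
Unit clause (fog') forces fog = 0.
Unit clause (south') forces south = 0.
Now (south) is unsatisfied and unit — conflict.
So every satisfying assignment has east = False.

False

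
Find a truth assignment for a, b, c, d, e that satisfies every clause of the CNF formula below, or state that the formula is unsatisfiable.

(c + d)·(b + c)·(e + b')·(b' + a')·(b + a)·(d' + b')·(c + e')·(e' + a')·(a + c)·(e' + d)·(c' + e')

Case c = 1:
Unit clause (e') forces e = 0.
Unit clause (b') forces b = 0.
Unit clause (a) forces a = 1.
No clause remains; d is free.

a=1,  b=0,  c=1,  d=0,  e=0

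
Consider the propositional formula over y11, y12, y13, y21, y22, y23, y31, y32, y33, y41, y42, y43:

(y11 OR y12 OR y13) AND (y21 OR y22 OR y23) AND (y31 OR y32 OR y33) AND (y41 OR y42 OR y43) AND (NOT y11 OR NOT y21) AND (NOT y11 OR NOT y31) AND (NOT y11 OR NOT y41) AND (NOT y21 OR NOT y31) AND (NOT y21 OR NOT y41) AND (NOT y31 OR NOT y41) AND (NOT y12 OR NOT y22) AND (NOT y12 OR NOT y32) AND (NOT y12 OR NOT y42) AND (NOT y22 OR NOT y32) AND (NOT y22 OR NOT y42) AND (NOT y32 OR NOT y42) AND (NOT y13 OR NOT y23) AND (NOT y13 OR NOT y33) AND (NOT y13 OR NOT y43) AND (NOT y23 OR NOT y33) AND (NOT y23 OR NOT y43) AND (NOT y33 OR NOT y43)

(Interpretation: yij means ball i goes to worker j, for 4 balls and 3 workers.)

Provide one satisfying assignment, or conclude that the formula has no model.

UNSATISFIABLE

Try y11 = false.
Try y12 = true.
From the singleton clause (NOT y22), y22 = false.
From the singleton clause (NOT y32), y32 = false.
From the singleton clause (NOT y42), y42 = false.
Try y21 = true.
From the singleton clause (NOT y31), y31 = false.
From the singleton clause (y33), y33 = true.
From the singleton clause (NOT y41), y41 = false.
From the singleton clause (y43), y43 = true.
That conflicts with the unit clause (NOT y43).
So y21 must be the other value — set y21 = false.
From the singleton clause (y23), y23 = true.
From the singleton clause (NOT y13), y13 = false.
From the singleton clause (NOT y33), y33 = false.
From the singleton clause (y31), y31 = true.
From the singleton clause (NOT y41), y41 = false.
From the singleton clause (y43), y43 = true.
That conflicts with the unit clause (NOT y43).
Neither y21 = true nor y21 = false works.
So y12 must be the other value — set y12 = false.
From the singleton clause (y13), y13 = true.
From the singleton clause (NOT y23), y23 = false.
From the singleton clause (NOT y33), y33 = false.
From the singleton clause (NOT y43), y43 = false.
Try y21 = true.
From the singleton clause (NOT y31), y31 = false.
From the singleton clause (y32), y32 = true.
From the singleton clause (NOT y41), y41 = false.
From the singleton clause (y42), y42 = true.
That conflicts with the unit clause (NOT y42).
So y21 must be the other value — set y21 = false.
From the singleton clause (y22), y22 = true.
From the singleton clause (NOT y32), y32 = false.
From the singleton clause (y31), y31 = true.
From the singleton clause (NOT y41), y41 = false.
From the singleton clause (y42), y42 = true.
That conflicts with the unit clause (NOT y42).
Neither y21 = true nor y21 = false works.
Neither y12 = true nor y12 = false works.
So y11 must be the other value — set y11 = true.
From the singleton clause (NOT y21), y21 = false.
From the singleton clause (NOT y31), y31 = false.
From the singleton clause (NOT y41), y41 = false.
Try y22 = true.
From the singleton clause (NOT y12), y12 = false.
From the singleton clause (NOT y32), y32 = false.
From the singleton clause (y33), y33 = true.
From the singleton clause (NOT y42), y42 = false.
From the singleton clause (y43), y43 = true.
That conflicts with the unit clause (NOT y43).
So y22 must be the other value — set y22 = false.
From the singleton clause (y23), y23 = true.
From the singleton clause (NOT y13), y13 = false.
From the singleton clause (NOT y33), y33 = false.
From the singleton clause (y32), y32 = true.
From the singleton clause (NOT y12), y12 = false.
From the singleton clause (NOT y42), y42 = false.
From the singleton clause (y43), y43 = true.
That conflicts with the unit clause (NOT y43).
Neither y22 = true nor y22 = false works.
Neither y11 = true nor y11 = false works.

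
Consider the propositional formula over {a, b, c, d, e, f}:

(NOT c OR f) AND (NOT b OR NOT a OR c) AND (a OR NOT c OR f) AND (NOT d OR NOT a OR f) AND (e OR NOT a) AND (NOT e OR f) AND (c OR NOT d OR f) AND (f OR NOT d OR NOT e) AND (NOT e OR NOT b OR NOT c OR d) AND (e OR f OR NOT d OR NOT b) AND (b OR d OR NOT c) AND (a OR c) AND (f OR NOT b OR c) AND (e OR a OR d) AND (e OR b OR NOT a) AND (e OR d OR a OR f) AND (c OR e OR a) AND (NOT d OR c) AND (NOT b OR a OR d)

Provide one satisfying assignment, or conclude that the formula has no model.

a ↦ false; b ↦ false; c ↦ true; d ↦ true; e ↦ true; f ↦ true

Try c = true.
From the singleton clause (f), f = true.
Try e = true.
Try b = false.
From the singleton clause (d), d = true.
Every clause is now satisfied; a is unconstrained.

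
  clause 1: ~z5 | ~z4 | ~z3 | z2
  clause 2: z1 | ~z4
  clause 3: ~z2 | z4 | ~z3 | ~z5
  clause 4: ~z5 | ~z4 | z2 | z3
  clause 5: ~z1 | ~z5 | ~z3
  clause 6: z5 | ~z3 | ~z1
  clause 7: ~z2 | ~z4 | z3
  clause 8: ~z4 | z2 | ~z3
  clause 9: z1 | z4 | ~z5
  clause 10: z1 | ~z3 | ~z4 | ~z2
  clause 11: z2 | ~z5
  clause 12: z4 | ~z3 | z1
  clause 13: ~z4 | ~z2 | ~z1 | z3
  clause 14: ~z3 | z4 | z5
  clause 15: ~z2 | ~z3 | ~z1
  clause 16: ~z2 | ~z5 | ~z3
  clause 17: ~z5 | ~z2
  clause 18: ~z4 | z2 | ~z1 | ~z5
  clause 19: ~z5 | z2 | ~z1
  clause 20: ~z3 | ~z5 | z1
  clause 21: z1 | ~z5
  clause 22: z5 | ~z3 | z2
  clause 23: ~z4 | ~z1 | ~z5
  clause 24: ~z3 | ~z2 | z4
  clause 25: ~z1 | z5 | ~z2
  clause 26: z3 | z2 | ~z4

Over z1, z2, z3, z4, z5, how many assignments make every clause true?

3

There are 2^5 = 32 truth assignments over (z1, z2, z3, z4, z5).
Split on z2. With z2 = 1, the clauses containing z2 are satisfied and ~z2 drops from the rest; 1 of the 2^4 = 16 assignments to the other variables satisfy what remains.
With z2 = 0, by the same count on the reduced clause set, 2 assignments work.
(One model: z1=F, z2=F, z3=F, z4=F, z5=F.)
Total: 1 + 2 = 3.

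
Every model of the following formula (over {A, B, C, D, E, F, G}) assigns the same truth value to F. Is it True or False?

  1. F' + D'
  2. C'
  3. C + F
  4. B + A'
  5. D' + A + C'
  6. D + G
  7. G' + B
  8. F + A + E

True

Suppose F = 0.
From the singleton clause (C'), C = 0.
Now (C) is unsatisfied and unit — conflict.
So every satisfying assignment has F = True.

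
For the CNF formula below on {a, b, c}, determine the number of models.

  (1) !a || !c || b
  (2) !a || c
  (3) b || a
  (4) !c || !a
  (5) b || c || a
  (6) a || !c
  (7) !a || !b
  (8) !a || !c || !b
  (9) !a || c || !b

There are 2^3 = 8 truth assignments over (a, b, c).
Split on a. With a = true, the clauses containing a are satisfied and !a drops from the rest; 0 of the 2^2 = 4 assignments to the other variables satisfy what remains.
With a = false, by the same count on the reduced clause set, 1 assignment works.
Total: 0 + 1 = 1.

1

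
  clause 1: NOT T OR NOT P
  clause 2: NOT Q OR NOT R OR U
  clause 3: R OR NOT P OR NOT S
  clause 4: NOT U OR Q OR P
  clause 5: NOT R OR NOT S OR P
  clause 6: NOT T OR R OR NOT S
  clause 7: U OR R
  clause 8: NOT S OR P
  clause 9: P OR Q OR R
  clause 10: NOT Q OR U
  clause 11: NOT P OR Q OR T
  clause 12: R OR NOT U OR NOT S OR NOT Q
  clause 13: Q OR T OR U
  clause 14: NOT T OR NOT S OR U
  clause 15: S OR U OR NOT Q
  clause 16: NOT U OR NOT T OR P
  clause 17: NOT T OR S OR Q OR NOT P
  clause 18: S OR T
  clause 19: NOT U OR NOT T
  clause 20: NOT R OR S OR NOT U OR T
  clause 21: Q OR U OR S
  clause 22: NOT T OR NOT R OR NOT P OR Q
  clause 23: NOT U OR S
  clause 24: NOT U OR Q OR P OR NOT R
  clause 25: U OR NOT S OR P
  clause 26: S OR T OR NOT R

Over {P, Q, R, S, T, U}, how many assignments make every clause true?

1

There are 2^6 = 64 truth assignments over (P, Q, R, S, T, U).
Split on R. With R = true, the clauses containing R are satisfied and NOT R drops from the rest; 1 of the 2^5 = 32 assignments to the other variables satisfy what remains.
With R = false, by the same count on the reduced clause set, 0 assignments work.
(One model: P=T, Q=T, R=T, S=T, T=F, U=T.)
Total: 1 + 0 = 1.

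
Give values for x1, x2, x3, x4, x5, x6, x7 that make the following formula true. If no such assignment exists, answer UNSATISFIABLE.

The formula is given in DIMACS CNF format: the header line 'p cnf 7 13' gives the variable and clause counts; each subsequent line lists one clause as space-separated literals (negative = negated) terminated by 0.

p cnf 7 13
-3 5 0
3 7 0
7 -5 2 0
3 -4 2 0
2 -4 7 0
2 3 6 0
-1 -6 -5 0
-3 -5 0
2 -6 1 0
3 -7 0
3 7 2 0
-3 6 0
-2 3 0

Branch on x3: set x3 = False.
From the singleton clause (x7), x7 = True.
That conflicts with the unit clause (¬x7).
Undo x3 and try x3 = True.
From the singleton clause (x5), x5 = True.
That conflicts with the unit clause (¬x5).
Both values of x3 lead to a conflict.

UNSATISFIABLE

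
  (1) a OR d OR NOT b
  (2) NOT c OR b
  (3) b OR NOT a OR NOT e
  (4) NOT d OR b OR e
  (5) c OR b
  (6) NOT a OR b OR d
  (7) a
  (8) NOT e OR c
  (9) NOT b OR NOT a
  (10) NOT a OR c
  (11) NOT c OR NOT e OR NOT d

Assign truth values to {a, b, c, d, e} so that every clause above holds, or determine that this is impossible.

(a) alone gives a = true.
(NOT b) alone gives b = false.
(NOT c) alone gives c = false.
But (c) is also a unit clause — contradiction.

UNSATISFIABLE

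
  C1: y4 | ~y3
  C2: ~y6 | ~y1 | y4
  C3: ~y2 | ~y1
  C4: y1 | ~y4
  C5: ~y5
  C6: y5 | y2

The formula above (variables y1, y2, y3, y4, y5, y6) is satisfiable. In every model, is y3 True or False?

Suppose y3 = 1.
Unit clause (y4) forces y4 = 1.
Unit clause (y1) forces y1 = 1.
Unit clause (~y2) forces y2 = 0.
Unit clause (~y5) forces y5 = 0.
But (y5) is also a unit clause — contradiction.
So every satisfying assignment has y3 = False.

False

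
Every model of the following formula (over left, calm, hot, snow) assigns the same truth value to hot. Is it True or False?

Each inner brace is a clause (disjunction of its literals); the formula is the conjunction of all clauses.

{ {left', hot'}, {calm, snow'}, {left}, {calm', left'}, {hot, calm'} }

Suppose hot = 1.
(left') alone gives left = 0.
Now (left) is unsatisfied and unit — conflict.
So every satisfying assignment has hot = False.

False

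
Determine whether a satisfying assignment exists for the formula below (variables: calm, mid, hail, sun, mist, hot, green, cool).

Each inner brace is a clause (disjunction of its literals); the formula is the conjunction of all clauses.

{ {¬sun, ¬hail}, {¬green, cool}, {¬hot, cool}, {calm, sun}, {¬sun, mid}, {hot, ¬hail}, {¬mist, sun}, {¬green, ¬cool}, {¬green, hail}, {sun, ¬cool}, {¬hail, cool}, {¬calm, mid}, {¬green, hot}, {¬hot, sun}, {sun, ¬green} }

Satisfiable

Try sun = True.
The clause (¬hail) is unit, so hail = False.
The clause (mid) is unit, so mid = True.
The clause (¬green) is unit, so green = False.
Try hot = False.
No clause remains; calm, mist, cool are free.
A satisfying assignment: calm ↦ True; mid ↦ True; hail ↦ False; sun ↦ True; mist ↦ False; hot ↦ False; green ↦ False; cool ↦ False.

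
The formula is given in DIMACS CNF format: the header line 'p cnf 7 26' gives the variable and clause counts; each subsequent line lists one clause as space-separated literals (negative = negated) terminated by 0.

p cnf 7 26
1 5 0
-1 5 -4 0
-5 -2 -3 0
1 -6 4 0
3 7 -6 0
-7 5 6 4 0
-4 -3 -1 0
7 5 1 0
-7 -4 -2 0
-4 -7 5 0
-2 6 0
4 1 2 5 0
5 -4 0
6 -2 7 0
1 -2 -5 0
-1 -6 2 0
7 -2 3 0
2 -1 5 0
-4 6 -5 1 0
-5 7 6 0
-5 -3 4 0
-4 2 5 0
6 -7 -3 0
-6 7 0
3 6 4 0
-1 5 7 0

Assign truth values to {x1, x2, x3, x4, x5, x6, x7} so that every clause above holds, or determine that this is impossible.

x1 ↦ True,  x2 ↦ True,  x3 ↦ False,  x4 ↦ False,  x5 ↦ True,  x6 ↦ True,  x7 ↦ True

Suppose x1 = True.
Suppose x5 = True.
Suppose x2 = True.
(¬x3) alone gives x3 = False.
(x6) alone gives x6 = True.
(x7) alone gives x7 = True.
(¬x4) alone gives x4 = False.
All clauses are satisfied.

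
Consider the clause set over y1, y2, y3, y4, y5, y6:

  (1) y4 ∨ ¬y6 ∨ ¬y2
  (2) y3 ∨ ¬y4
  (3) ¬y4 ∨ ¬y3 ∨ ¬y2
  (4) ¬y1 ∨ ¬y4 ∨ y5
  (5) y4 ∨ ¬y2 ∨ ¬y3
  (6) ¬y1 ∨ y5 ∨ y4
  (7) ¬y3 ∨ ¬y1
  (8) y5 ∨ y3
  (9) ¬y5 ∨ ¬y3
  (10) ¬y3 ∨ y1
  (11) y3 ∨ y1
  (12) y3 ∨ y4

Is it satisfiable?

Branch on y3: set y3 = True.
From the singleton clause (¬y1), y1 = False.
Now (y1) is unsatisfied and unit — conflict.
So y3 must be the other value — set y3 = False.
From the singleton clause (¬y4), y4 = False.
Now (y4) is unsatisfied and unit — conflict.
Neither y3 = True nor y3 = False works.
No assignment satisfies every clause.

Unsatisfiable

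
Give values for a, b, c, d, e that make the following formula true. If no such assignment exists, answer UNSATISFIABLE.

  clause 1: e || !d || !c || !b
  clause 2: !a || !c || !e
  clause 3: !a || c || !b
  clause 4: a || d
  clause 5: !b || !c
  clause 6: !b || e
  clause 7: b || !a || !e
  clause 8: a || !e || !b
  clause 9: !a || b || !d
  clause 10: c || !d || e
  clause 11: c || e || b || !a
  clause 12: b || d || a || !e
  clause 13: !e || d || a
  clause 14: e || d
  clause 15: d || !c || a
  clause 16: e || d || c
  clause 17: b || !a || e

Branch on a: set a = false.
Unit clause (d) forces d = true.
Branch on b: set b = false.
Branch on c: set c = true.
Every clause is now satisfied; e is unconstrained.

a: false,  b: false,  c: true,  d: true,  e: true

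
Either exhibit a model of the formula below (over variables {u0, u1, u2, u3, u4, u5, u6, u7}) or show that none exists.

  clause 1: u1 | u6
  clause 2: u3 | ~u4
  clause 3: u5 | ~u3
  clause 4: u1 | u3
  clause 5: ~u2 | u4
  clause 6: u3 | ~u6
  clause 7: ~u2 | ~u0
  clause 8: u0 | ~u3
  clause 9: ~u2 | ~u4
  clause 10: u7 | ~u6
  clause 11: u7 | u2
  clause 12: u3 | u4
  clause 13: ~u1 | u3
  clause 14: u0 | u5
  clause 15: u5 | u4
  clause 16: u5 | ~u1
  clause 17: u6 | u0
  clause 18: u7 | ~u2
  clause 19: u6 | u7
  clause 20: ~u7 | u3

u0: 1; u1: 1; u2: 0; u3: 1; u4: 1; u5: 1; u6: 0; u7: 1

Try u1 = 1.
(u3) alone gives u3 = 1.
(u5) alone gives u5 = 1.
(u0) alone gives u0 = 1.
(~u2) alone gives u2 = 0.
(u7) alone gives u7 = 1.
All clauses hold; u4, u6 can take either value.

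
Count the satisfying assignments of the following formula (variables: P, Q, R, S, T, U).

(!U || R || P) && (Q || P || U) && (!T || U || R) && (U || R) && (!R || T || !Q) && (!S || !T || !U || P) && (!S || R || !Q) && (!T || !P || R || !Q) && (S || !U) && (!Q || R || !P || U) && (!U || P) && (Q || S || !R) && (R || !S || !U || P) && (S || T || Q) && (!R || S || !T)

There are 2^6 = 64 truth assignments over (P, Q, R, S, T, U).
Split on S. With S = true, the clauses containing S are satisfied and !S drops from the rest; 9 of the 2^5 = 32 assignments to the other variables satisfy what remains.
With S = false, by the same count on the reduced clause set, 0 assignments work.
(One model: P=F, Q=T, R=T, S=T, T=T, U=F.)
Total: 9 + 0 = 9.

9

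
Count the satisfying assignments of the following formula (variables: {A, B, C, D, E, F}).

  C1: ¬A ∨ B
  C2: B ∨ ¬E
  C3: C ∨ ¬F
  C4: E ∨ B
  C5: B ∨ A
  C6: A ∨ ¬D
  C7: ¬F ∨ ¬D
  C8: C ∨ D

12

There are 2^6 = 64 truth assignments over (A, B, C, D, E, F).
Split on F. With F = True, the clauses containing F are satisfied and ¬F drops from the rest; 4 of the 2^5 = 32 assignments to the other variables satisfy what remains.
With F = False, by the same count on the reduced clause set, 8 assignments work.
(One model: A=F, B=T, C=T, D=F, E=F, F=F.)
Total: 4 + 8 = 12.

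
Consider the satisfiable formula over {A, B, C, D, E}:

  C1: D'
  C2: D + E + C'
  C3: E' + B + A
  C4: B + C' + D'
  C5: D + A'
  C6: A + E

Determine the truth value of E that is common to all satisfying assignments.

True

Suppose E = 0.
The clause (D') is unit, so D = 0.
The clause (C') is unit, so C = 0.
The clause (A') is unit, so A = 0.
Now (A) is unsatisfied and unit — conflict.
So every satisfying assignment has E = True.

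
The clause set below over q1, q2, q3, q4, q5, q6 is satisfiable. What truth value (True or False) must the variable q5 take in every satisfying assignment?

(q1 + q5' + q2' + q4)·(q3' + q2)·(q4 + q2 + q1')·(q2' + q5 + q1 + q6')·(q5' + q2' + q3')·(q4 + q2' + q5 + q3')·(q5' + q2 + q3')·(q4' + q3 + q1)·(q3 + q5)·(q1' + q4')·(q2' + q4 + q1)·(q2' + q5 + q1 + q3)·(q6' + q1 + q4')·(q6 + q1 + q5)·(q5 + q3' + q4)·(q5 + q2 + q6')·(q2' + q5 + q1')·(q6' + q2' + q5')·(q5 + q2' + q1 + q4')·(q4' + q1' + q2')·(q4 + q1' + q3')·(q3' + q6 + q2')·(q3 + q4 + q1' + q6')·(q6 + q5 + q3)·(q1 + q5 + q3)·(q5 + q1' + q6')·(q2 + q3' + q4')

Suppose q5 = 0.
Unit clause (q3) forces q3 = 1.
Unit clause (q2) forces q2 = 1.
Unit clause (q4) forces q4 = 1.
Unit clause (q1') forces q1 = 0.
That conflicts with the unit clause (q1).
So every satisfying assignment has q5 = True.

True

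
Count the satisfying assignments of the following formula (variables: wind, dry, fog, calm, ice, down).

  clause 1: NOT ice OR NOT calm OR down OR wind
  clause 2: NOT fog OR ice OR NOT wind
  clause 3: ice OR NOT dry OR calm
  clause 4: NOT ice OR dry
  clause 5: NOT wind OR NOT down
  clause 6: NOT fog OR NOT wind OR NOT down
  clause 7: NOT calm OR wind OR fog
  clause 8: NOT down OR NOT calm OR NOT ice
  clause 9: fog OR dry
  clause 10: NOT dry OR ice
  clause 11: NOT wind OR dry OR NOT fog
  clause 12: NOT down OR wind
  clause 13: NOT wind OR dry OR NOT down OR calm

There are 2^6 = 64 truth assignments over (wind, dry, fog, calm, ice, down).
Split on calm. With calm = true, the clauses containing calm are satisfied and NOT calm drops from the rest; 3 of the 2^5 = 32 assignments to the other variables satisfy what remains.
With calm = false, by the same count on the reduced clause set, 5 assignments work.
Total: 3 + 5 = 8.

8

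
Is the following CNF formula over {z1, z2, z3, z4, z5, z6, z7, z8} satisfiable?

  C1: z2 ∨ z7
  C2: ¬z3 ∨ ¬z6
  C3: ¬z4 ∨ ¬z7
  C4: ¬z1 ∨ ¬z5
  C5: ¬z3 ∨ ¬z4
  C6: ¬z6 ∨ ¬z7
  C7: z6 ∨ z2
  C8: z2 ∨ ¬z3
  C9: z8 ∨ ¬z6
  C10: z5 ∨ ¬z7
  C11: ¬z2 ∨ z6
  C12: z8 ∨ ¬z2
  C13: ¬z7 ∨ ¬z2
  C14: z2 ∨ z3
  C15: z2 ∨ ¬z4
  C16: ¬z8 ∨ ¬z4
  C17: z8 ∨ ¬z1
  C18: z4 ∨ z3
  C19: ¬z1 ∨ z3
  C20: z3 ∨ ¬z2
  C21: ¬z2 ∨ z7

Try z2 = True.
Unit clause (z6) forces z6 = True.
Unit clause (¬z3) forces z3 = False.
Now (z3) is unsatisfied and unit — conflict.
Undo z2 and try z2 = False.
Unit clause (z7) forces z7 = True.
Unit clause (¬z4) forces z4 = False.
Unit clause (¬z6) forces z6 = False.
Now (z6) is unsatisfied and unit — conflict.
Neither z2 = True nor z2 = False works.
No assignment satisfies every clause.

Unsatisfiable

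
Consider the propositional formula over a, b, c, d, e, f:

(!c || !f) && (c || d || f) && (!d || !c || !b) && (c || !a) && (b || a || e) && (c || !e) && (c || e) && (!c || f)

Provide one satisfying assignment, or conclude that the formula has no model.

Branch on c: set c = false.
From the singleton clause (!a), a = false.
From the singleton clause (!e), e = false.
That conflicts with the unit clause (e).
Backtrack on c: now try c = true.
From the singleton clause (!f), f = false.
That conflicts with the unit clause (f).
Either choice for c ends in contradiction.

UNSATISFIABLE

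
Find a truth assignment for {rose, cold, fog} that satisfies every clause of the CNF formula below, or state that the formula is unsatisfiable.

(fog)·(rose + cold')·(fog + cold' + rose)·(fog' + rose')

The clause (fog) is unit, so fog = 1.
The clause (rose') is unit, so rose = 0.
The clause (cold') is unit, so cold = 0.
All clauses are satisfied.

rose ↦ 0, cold ↦ 0, fog ↦ 1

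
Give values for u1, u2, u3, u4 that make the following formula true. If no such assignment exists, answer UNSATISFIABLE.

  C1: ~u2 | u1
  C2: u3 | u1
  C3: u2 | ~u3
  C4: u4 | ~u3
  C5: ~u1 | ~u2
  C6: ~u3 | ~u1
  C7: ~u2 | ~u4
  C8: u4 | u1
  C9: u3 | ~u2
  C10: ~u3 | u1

Branch on u2: set u2 = 0.
Unit clause (~u3) forces u3 = 0.
Unit clause (u1) forces u1 = 1.
Every clause is now satisfied; u4 is unconstrained.

u1 ↦ 1; u2 ↦ 0; u3 ↦ 0; u4 ↦ 0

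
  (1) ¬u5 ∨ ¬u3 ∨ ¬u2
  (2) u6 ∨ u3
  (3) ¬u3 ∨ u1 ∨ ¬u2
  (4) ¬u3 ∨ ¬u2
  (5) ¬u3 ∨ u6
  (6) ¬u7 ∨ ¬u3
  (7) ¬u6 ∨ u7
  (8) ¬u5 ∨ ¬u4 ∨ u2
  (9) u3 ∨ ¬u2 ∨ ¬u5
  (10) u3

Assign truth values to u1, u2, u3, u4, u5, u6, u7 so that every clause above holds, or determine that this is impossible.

Unit clause (u3) forces u3 = True.
Unit clause (¬u2) forces u2 = False.
Unit clause (u6) forces u6 = True.
Unit clause (¬u7) forces u7 = False.
That conflicts with the unit clause (u7).

UNSATISFIABLE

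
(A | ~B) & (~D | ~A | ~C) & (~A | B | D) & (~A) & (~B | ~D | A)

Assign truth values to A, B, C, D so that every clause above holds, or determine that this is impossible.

A: 0,  B: 0,  C: 0,  D: 0

The clause (~A) is unit, so A = 0.
The clause (~B) is unit, so B = 0.
No clause remains; C, D are free.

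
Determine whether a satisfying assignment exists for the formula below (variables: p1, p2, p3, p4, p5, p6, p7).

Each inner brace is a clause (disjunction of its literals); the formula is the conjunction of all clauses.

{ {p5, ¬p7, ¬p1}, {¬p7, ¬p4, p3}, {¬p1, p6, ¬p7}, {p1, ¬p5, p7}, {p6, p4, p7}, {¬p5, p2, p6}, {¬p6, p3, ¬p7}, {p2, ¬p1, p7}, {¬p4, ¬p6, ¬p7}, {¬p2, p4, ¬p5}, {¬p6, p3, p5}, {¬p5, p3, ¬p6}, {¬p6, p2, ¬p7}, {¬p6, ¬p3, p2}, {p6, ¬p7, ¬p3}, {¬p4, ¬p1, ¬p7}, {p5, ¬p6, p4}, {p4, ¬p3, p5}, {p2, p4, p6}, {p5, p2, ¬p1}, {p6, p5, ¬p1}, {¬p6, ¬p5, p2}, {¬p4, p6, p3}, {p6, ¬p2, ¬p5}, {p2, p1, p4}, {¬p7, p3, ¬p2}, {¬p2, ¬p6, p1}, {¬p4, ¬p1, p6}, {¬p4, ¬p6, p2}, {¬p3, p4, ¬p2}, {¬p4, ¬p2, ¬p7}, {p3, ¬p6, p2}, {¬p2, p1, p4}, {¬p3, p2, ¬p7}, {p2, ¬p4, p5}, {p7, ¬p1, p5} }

Yes

Case p5 = False:
Case p7 = False:
(¬p1) alone gives p1 = False.
Case p6 = False:
(p4) alone gives p4 = True.
(p3) alone gives p3 = True.
(p2) alone gives p2 = True.
All clauses are satisfied.
A satisfying assignment: p1: False, p2: True, p3: True, p4: True, p5: False, p6: False, p7: False.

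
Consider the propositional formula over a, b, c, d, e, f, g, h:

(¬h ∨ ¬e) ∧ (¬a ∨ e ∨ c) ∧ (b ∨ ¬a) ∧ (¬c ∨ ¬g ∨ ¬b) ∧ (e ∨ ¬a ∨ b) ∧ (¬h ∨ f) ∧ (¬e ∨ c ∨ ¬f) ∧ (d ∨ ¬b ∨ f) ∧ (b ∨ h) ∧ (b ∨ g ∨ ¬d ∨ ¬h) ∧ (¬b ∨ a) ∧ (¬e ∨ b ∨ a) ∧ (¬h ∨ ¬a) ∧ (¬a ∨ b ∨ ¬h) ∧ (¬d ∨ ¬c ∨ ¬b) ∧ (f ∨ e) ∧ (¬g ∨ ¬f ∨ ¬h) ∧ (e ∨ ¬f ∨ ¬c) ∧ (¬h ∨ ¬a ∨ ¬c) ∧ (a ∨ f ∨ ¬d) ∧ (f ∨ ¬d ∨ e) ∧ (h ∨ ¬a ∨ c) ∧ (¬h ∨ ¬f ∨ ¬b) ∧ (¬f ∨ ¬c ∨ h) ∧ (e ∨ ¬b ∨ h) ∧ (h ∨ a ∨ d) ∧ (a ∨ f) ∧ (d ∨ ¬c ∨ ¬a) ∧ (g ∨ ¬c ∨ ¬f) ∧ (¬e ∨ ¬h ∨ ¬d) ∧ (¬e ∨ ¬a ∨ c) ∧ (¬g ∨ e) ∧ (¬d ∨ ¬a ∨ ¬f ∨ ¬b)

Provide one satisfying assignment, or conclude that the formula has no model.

Case h = True:
(¬e) alone gives e = False.
(f) alone gives f = True.
(¬a) alone gives a = False.
(¬b) alone gives b = False.
(¬g) alone gives g = False.
(¬d) alone gives d = False.
(¬c) alone gives c = False.
This assignment satisfies each clause.

a=False,  b=False,  c=False,  d=False,  e=False,  f=True,  g=False,  h=True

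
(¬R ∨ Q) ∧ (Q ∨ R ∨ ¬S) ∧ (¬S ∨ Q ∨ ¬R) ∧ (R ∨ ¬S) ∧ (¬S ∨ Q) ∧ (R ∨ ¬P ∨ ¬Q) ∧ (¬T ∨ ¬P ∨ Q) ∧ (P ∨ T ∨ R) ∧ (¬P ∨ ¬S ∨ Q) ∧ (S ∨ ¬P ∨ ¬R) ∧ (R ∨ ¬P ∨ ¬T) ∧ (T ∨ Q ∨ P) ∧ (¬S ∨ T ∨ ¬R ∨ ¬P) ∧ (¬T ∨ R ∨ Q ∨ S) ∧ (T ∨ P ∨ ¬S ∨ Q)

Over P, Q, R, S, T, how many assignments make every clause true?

There are 2^5 = 32 truth assignments over (P, Q, R, S, T).
Split on R. With R = True, the clauses containing R are satisfied and ¬R drops from the rest; 5 of the 2^4 = 16 assignments to the other variables satisfy what remains.
With R = False, by the same count on the reduced clause set, 2 assignments work.
(One model: P=F, Q=T, R=F, S=F, T=T.)
Total: 5 + 2 = 7.

7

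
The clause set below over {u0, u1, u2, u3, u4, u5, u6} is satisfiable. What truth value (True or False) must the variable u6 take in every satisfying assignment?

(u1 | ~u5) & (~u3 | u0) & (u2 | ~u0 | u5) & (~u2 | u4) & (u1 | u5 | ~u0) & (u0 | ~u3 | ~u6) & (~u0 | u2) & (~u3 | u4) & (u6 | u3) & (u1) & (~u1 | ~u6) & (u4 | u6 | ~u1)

Suppose u6 = 1.
(u1) alone gives u1 = 1.
That conflicts with the unit clause (~u1).
So every satisfying assignment has u6 = False.

False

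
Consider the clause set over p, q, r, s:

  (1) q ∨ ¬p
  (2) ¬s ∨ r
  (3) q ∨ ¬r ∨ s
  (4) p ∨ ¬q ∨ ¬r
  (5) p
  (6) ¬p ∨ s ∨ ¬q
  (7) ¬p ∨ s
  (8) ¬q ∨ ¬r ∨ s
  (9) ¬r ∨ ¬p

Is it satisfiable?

From the singleton clause (p), p = True.
From the singleton clause (q), q = True.
From the singleton clause (s), s = True.
From the singleton clause (r), r = True.
That conflicts with the unit clause (¬r).
No assignment satisfies every clause.

Unsatisfiable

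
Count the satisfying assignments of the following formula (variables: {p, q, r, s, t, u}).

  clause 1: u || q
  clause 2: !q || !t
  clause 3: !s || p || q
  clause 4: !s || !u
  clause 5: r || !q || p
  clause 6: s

3

There are 2^6 = 64 truth assignments over (p, q, r, s, t, u).
Split on u. With u = true, the clauses containing u are satisfied and !u drops from the rest; 0 of the 2^5 = 32 assignments to the other variables satisfy what remains.
With u = false, by the same count on the reduced clause set, 3 assignments work.
Total: 0 + 3 = 3.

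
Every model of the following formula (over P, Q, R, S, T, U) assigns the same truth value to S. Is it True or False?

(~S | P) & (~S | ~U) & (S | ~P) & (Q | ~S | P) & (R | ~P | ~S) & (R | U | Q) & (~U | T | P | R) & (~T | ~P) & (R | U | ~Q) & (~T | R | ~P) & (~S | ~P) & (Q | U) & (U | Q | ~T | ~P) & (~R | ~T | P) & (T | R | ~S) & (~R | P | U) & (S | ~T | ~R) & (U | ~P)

False

Suppose S = 1.
(P) alone gives P = 1.
But (~P) is also a unit clause — contradiction.
So every satisfying assignment has S = False.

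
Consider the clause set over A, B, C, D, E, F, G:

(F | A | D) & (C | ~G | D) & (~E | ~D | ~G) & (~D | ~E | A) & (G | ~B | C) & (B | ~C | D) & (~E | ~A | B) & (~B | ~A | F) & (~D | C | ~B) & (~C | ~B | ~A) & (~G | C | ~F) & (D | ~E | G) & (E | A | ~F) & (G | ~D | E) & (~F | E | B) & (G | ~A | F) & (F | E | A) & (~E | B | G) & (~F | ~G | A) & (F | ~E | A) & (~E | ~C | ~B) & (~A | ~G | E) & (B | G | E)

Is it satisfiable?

Unsatisfiable

Branch on F: set F = 1.
Branch on G: set G = 0.
Branch on B: set B = 0.
From the singleton clause (E), E = 1.
That conflicts with the unit clause (~E).
So B must be the other value — set B = 1.
From the singleton clause (C), C = 1.
From the singleton clause (~A), A = 0.
From the singleton clause (E), E = 1.
That conflicts with the unit clause (~E).
Both values of B lead to a conflict.
So G must be the other value — set G = 1.
From the singleton clause (C), C = 1.
From the singleton clause (A), A = 1.
From the singleton clause (~B), B = 0.
From the singleton clause (D), D = 1.
From the singleton clause (~E), E = 0.
That conflicts with the unit clause (E).
Both values of G lead to a conflict.
So F must be the other value — set F = 0.
Branch on A: set A = 1.
From the singleton clause (~B), B = 0.
From the singleton clause (~E), E = 0.
From the singleton clause (G), G = 1.
That conflicts with the unit clause (~G).
So A must be the other value — set A = 0.
From the singleton clause (D), D = 1.
From the singleton clause (~E), E = 0.
That conflicts with the unit clause (E).
Both values of A lead to a conflict.
Both values of F lead to a conflict.
No assignment satisfies every clause.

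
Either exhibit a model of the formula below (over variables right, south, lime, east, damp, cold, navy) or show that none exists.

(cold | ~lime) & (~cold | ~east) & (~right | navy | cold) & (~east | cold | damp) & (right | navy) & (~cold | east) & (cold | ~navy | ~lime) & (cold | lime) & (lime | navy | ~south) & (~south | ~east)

UNSATISFIABLE

Case cold = 1:
(~east) alone gives east = 0.
That conflicts with the unit clause (east).
Undo cold and try cold = 0.
(~lime) alone gives lime = 0.
That conflicts with the unit clause (lime).
Neither cold = 1 nor cold = 0 works.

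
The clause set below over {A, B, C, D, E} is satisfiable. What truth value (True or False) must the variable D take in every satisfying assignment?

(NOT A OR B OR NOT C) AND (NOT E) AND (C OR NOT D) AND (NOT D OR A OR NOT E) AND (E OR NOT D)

False

Suppose D = true.
The clause (NOT E) is unit, so E = false.
That conflicts with the unit clause (E).
So every satisfying assignment has D = False.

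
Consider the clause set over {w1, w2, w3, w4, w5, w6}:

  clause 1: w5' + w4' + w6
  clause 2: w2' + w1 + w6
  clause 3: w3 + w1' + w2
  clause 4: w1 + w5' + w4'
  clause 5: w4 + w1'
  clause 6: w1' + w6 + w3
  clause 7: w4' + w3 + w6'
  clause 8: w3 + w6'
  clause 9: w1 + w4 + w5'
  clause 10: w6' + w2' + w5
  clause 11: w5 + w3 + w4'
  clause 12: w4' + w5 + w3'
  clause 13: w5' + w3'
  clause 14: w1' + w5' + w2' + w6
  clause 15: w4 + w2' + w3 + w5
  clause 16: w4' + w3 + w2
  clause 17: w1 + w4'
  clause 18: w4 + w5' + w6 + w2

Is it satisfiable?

Yes, satisfiable

Case w4 = 0:
From the singleton clause (w1'), w1 = 0.
From the singleton clause (w5'), w5 = 0.
Case w2 = 0:
Case w3 = 1:
No clause remains; w6 is free.
A satisfying assignment: w1=0, w2=0, w3=1, w4=0, w5=0, w6=0.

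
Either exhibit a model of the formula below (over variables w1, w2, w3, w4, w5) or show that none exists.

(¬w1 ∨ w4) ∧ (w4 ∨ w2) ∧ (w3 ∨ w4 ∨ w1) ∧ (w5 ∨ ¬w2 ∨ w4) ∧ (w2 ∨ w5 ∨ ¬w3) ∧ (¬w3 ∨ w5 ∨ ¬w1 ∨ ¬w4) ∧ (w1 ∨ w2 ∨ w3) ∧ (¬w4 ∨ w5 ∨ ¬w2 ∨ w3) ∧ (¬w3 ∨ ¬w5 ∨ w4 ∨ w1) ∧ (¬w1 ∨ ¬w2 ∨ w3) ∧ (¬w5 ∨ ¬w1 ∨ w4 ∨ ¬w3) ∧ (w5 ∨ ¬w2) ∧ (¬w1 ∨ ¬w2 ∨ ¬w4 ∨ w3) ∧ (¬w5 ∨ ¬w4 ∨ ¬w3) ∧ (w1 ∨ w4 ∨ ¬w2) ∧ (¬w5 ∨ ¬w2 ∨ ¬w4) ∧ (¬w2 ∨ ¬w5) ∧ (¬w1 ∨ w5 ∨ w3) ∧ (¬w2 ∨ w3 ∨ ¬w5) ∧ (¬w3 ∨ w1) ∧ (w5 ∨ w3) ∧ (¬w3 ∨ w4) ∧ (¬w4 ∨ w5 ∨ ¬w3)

Try w1 = True.
From the singleton clause (w4), w4 = True.
Try w3 = False.
From the singleton clause (¬w2), w2 = False.
From the singleton clause (w5), w5 = True.
All clauses are satisfied.

w1: True,  w2: False,  w3: False,  w4: True,  w5: True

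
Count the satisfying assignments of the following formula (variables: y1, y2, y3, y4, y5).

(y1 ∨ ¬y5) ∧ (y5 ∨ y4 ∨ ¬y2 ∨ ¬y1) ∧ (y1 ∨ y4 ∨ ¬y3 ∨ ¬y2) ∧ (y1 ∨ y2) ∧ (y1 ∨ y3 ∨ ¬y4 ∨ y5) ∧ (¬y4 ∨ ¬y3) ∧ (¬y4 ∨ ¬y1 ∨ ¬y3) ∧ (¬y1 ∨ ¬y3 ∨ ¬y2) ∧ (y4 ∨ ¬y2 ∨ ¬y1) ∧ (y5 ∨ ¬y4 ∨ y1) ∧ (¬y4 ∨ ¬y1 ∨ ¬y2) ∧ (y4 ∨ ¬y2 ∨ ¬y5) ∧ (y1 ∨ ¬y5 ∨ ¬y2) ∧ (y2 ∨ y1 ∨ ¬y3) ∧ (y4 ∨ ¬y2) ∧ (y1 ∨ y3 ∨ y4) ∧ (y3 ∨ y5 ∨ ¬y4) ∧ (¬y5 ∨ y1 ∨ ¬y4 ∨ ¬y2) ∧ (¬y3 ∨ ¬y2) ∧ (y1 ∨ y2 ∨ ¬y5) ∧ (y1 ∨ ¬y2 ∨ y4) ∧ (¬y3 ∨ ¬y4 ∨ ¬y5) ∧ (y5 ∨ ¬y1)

3

There are 2^5 = 32 truth assignments over (y1, y2, y3, y4, y5).
Split on y4. With y4 = True, the clauses containing y4 are satisfied and ¬y4 drops from the rest; 1 of the 2^4 = 16 assignments to the other variables satisfy what remains.
With y4 = False, by the same count on the reduced clause set, 2 assignments work.
(One model: y1=T, y2=F, y3=F, y4=F, y5=T.)
Total: 1 + 2 = 3.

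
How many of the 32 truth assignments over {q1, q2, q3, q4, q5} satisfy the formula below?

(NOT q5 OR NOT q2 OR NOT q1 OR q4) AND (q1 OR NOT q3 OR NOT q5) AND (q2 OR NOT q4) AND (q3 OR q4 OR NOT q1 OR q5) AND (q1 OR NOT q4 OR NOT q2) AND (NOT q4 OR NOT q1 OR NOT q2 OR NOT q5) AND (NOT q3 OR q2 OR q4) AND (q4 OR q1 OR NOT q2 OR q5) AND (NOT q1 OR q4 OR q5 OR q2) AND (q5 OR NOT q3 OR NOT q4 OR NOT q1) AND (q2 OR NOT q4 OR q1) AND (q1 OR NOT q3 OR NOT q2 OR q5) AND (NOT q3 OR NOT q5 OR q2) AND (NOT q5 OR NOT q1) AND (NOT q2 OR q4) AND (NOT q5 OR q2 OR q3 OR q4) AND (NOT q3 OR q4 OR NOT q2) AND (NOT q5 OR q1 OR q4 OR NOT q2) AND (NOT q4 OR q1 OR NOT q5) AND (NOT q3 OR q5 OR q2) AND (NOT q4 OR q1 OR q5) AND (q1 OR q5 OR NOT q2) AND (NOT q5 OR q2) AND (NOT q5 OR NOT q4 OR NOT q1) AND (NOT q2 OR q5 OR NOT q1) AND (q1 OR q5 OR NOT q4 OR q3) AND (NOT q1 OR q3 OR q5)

1

There are 2^5 = 32 truth assignments over (q1, q2, q3, q4, q5).
Split on q1. With q1 = true, the clauses containing q1 are satisfied and NOT q1 drops from the rest; 0 of the 2^4 = 16 assignments to the other variables satisfy what remains.
With q1 = false, by the same count on the reduced clause set, 1 assignment works.
(One model: q1=F, q2=F, q3=F, q4=F, q5=F.)
Total: 0 + 1 = 1.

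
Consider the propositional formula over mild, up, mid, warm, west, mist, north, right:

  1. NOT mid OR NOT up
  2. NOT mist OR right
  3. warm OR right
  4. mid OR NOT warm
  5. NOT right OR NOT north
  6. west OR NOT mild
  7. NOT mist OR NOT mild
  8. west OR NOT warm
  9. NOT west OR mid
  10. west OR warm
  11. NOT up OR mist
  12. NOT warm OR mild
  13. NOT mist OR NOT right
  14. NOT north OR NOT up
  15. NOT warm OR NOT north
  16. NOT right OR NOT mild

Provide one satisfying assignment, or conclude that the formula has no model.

mild: true, up: false, mid: true, warm: true, west: true, mist: false, north: false, right: false

Branch on mid: set mid = true.
(NOT up) alone gives up = false.
Branch on mist: set mist = false.
Branch on warm: set warm = true.
(west) alone gives west = true.
(mild) alone gives mild = true.
(NOT north) alone gives north = false.
(NOT right) alone gives right = false.
Every clause now holds.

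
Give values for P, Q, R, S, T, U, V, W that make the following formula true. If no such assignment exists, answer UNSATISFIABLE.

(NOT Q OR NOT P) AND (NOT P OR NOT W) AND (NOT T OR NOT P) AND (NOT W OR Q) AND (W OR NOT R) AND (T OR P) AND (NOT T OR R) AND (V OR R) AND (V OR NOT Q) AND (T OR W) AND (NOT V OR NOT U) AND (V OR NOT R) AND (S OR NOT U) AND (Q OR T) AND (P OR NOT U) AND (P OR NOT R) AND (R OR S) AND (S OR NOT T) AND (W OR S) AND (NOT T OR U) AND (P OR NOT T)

Try Q = false.
(NOT W) alone gives W = false.
(NOT R) alone gives R = false.
(NOT T) alone gives T = false.
That conflicts with the unit clause (T).
That branch fails; take Q = true instead.
(NOT P) alone gives P = false.
(T) alone gives T = true.
That conflicts with the unit clause (NOT T).
Neither Q = true nor Q = false works.

UNSATISFIABLE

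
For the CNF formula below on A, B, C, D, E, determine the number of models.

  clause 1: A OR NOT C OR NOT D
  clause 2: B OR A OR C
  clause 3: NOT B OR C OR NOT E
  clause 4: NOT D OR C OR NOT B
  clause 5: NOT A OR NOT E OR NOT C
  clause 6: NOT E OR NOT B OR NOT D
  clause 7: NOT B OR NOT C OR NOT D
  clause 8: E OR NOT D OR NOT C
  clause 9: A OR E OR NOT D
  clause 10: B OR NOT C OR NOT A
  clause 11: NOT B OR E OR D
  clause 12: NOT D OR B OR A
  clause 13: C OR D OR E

There are 2^5 = 32 truth assignments over (A, B, C, D, E).
Split on B. With B = true, the clauses containing B are satisfied and NOT B drops from the rest; 1 of the 2^4 = 16 assignments to the other variables satisfy what remains.
With B = false, by the same count on the reduced clause set, 5 assignments work.
(One model: A=F, B=F, C=T, D=F, E=F.)
Total: 1 + 5 = 6.

6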